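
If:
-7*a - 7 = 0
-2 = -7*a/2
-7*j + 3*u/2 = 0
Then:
No Solution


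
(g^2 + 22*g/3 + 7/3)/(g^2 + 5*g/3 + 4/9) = 3*(g + 7)/(3*g + 4)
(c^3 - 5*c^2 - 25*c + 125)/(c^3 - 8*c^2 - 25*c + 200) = (c - 5)/(c - 8)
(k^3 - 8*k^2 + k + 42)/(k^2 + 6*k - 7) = (k^3 - 8*k^2 + k + 42)/(k^2 + 6*k - 7)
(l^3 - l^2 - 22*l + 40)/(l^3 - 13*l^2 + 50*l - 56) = (l + 5)/(l - 7)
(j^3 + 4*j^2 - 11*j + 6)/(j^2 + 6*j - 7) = (j^2 + 5*j - 6)/(j + 7)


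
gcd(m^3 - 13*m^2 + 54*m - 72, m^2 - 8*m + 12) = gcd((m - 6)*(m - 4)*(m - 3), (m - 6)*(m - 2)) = m - 6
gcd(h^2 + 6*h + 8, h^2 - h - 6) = h + 2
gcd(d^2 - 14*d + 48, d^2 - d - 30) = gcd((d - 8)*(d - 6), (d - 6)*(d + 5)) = d - 6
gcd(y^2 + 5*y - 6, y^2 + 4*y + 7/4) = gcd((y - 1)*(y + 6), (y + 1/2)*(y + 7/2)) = 1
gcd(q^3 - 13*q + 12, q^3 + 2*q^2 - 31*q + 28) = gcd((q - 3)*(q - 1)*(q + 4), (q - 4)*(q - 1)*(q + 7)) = q - 1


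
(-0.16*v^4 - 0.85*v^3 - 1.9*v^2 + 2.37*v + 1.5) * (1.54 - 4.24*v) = 0.6784*v^5 + 3.3576*v^4 + 6.747*v^3 - 12.9748*v^2 - 2.7102*v + 2.31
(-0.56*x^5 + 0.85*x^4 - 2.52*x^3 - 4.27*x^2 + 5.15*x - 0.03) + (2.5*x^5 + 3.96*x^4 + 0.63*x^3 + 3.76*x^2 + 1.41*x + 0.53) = 1.94*x^5 + 4.81*x^4 - 1.89*x^3 - 0.51*x^2 + 6.56*x + 0.5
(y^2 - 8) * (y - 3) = y^3 - 3*y^2 - 8*y + 24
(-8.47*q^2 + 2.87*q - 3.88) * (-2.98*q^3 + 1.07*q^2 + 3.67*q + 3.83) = 25.2406*q^5 - 17.6155*q^4 - 16.4516*q^3 - 26.0588*q^2 - 3.2475*q - 14.8604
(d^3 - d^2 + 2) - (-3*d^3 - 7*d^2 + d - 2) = 4*d^3 + 6*d^2 - d + 4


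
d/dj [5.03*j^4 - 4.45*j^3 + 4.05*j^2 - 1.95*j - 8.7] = 20.12*j^3 - 13.35*j^2 + 8.1*j - 1.95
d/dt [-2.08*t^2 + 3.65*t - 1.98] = 3.65 - 4.16*t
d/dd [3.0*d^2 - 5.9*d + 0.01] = 6.0*d - 5.9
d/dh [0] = 0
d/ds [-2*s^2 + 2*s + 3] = 2 - 4*s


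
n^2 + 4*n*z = n*(n + 4*z)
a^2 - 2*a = a*(a - 2)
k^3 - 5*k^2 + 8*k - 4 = (k - 2)^2*(k - 1)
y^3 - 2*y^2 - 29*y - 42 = (y - 7)*(y + 2)*(y + 3)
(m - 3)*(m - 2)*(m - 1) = m^3 - 6*m^2 + 11*m - 6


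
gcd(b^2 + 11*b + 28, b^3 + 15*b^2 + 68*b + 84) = b + 7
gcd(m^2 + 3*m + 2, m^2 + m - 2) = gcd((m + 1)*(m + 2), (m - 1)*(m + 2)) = m + 2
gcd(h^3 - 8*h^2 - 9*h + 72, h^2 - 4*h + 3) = h - 3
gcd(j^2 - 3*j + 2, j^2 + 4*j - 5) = j - 1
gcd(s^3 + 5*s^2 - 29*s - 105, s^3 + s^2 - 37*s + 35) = s^2 + 2*s - 35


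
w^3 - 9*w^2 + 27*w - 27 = (w - 3)^3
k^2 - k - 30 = (k - 6)*(k + 5)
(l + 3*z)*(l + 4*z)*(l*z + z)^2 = l^4*z^2 + 7*l^3*z^3 + 2*l^3*z^2 + 12*l^2*z^4 + 14*l^2*z^3 + l^2*z^2 + 24*l*z^4 + 7*l*z^3 + 12*z^4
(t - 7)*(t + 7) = t^2 - 49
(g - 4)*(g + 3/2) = g^2 - 5*g/2 - 6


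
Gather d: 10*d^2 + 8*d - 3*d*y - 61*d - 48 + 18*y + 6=10*d^2 + d*(-3*y - 53) + 18*y - 42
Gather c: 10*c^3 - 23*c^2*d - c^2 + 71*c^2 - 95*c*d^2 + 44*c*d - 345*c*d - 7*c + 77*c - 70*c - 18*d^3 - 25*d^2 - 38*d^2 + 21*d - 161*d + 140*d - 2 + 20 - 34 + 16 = 10*c^3 + c^2*(70 - 23*d) + c*(-95*d^2 - 301*d) - 18*d^3 - 63*d^2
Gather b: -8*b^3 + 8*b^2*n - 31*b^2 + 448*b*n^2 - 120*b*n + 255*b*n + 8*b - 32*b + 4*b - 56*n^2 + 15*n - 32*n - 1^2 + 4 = -8*b^3 + b^2*(8*n - 31) + b*(448*n^2 + 135*n - 20) - 56*n^2 - 17*n + 3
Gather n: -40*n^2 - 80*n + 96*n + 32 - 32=-40*n^2 + 16*n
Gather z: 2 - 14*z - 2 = -14*z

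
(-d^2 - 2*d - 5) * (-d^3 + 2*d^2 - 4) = d^5 + d^3 - 6*d^2 + 8*d + 20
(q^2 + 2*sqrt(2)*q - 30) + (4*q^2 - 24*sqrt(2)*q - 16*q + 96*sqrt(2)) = 5*q^2 - 22*sqrt(2)*q - 16*q - 30 + 96*sqrt(2)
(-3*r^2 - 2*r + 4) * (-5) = 15*r^2 + 10*r - 20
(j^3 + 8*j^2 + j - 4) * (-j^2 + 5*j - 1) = -j^5 - 3*j^4 + 38*j^3 + j^2 - 21*j + 4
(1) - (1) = 0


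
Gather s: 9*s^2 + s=9*s^2 + s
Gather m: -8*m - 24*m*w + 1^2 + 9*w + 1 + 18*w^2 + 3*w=m*(-24*w - 8) + 18*w^2 + 12*w + 2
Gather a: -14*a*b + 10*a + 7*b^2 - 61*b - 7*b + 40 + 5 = a*(10 - 14*b) + 7*b^2 - 68*b + 45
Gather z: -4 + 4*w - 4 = 4*w - 8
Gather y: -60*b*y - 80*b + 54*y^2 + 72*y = -80*b + 54*y^2 + y*(72 - 60*b)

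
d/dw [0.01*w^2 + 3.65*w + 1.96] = 0.02*w + 3.65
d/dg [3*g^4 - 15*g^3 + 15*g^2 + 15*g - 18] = 12*g^3 - 45*g^2 + 30*g + 15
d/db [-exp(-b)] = exp(-b)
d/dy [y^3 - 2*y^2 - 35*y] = 3*y^2 - 4*y - 35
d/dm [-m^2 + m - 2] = 1 - 2*m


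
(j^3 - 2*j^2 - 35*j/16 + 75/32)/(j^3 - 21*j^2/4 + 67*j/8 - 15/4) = (j + 5/4)/(j - 2)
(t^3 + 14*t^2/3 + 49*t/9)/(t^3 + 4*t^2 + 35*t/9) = (3*t + 7)/(3*t + 5)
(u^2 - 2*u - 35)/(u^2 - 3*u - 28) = (u + 5)/(u + 4)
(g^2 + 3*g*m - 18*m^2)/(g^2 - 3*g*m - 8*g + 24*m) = (g + 6*m)/(g - 8)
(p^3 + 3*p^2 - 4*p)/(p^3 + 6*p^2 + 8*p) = (p - 1)/(p + 2)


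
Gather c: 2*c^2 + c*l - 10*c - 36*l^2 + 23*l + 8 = 2*c^2 + c*(l - 10) - 36*l^2 + 23*l + 8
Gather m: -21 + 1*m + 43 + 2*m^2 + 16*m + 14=2*m^2 + 17*m + 36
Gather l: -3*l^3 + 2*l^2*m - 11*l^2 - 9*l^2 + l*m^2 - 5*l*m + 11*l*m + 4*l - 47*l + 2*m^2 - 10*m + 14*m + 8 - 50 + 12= -3*l^3 + l^2*(2*m - 20) + l*(m^2 + 6*m - 43) + 2*m^2 + 4*m - 30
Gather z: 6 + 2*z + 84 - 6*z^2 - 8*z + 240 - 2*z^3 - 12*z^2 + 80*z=-2*z^3 - 18*z^2 + 74*z + 330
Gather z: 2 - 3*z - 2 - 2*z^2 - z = -2*z^2 - 4*z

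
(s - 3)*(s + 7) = s^2 + 4*s - 21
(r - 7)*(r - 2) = r^2 - 9*r + 14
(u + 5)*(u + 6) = u^2 + 11*u + 30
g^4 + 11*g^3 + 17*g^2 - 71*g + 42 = (g - 1)^2*(g + 6)*(g + 7)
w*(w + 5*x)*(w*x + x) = w^3*x + 5*w^2*x^2 + w^2*x + 5*w*x^2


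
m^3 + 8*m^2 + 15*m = m*(m + 3)*(m + 5)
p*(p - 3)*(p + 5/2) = p^3 - p^2/2 - 15*p/2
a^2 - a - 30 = (a - 6)*(a + 5)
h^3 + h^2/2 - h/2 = h*(h - 1/2)*(h + 1)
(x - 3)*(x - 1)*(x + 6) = x^3 + 2*x^2 - 21*x + 18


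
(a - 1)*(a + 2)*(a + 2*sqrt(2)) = a^3 + a^2 + 2*sqrt(2)*a^2 - 2*a + 2*sqrt(2)*a - 4*sqrt(2)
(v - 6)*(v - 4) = v^2 - 10*v + 24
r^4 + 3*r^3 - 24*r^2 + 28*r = r*(r - 2)^2*(r + 7)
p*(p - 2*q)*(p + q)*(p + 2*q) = p^4 + p^3*q - 4*p^2*q^2 - 4*p*q^3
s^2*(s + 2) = s^3 + 2*s^2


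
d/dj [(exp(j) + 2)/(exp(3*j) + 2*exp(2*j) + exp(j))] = 2*(-exp(2*j) - 3*exp(j) - 1)*exp(-j)/(exp(3*j) + 3*exp(2*j) + 3*exp(j) + 1)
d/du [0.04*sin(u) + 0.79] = 0.04*cos(u)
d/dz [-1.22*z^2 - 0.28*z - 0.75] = -2.44*z - 0.28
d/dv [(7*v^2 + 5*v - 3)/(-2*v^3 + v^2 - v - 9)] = 2*(7*v^4 + 10*v^3 - 15*v^2 - 60*v - 24)/(4*v^6 - 4*v^5 + 5*v^4 + 34*v^3 - 17*v^2 + 18*v + 81)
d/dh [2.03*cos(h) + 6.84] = -2.03*sin(h)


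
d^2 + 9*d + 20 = (d + 4)*(d + 5)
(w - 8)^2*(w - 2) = w^3 - 18*w^2 + 96*w - 128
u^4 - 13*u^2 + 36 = (u - 3)*(u - 2)*(u + 2)*(u + 3)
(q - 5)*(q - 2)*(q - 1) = q^3 - 8*q^2 + 17*q - 10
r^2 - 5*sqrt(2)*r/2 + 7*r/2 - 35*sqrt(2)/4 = (r + 7/2)*(r - 5*sqrt(2)/2)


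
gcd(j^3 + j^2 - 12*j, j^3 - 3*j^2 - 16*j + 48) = j^2 + j - 12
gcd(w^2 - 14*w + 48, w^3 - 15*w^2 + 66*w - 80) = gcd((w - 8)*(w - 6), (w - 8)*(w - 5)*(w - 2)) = w - 8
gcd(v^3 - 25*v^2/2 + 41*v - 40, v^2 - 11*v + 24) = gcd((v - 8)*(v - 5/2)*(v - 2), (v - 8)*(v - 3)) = v - 8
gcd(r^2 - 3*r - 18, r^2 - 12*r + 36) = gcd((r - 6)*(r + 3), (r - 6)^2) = r - 6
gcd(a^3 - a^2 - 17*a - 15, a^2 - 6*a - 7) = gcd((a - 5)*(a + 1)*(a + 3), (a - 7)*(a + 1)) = a + 1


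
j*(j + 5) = j^2 + 5*j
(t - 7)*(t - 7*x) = t^2 - 7*t*x - 7*t + 49*x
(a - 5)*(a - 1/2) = a^2 - 11*a/2 + 5/2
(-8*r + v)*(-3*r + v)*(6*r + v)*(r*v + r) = 144*r^4*v + 144*r^4 - 42*r^3*v^2 - 42*r^3*v - 5*r^2*v^3 - 5*r^2*v^2 + r*v^4 + r*v^3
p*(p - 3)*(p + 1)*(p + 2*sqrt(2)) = p^4 - 2*p^3 + 2*sqrt(2)*p^3 - 4*sqrt(2)*p^2 - 3*p^2 - 6*sqrt(2)*p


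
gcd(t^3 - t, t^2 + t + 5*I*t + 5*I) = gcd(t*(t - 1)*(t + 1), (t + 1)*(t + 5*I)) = t + 1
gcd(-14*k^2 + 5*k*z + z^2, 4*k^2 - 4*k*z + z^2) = -2*k + z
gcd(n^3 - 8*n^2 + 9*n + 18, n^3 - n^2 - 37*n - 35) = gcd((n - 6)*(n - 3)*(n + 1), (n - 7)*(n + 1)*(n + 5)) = n + 1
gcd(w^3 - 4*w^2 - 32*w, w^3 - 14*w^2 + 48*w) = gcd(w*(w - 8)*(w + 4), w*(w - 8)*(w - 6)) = w^2 - 8*w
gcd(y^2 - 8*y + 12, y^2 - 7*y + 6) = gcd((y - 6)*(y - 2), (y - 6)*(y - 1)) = y - 6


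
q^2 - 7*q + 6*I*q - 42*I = (q - 7)*(q + 6*I)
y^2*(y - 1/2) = y^3 - y^2/2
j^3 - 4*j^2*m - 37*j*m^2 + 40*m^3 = (j - 8*m)*(j - m)*(j + 5*m)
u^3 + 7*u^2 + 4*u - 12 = (u - 1)*(u + 2)*(u + 6)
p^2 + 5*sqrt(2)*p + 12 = (p + 2*sqrt(2))*(p + 3*sqrt(2))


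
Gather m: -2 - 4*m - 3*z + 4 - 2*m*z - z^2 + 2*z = m*(-2*z - 4) - z^2 - z + 2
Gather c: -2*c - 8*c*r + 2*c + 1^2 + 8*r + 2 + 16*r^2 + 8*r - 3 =-8*c*r + 16*r^2 + 16*r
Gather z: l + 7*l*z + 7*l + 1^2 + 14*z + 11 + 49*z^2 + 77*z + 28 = 8*l + 49*z^2 + z*(7*l + 91) + 40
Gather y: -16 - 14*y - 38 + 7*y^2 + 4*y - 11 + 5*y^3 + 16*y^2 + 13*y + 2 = 5*y^3 + 23*y^2 + 3*y - 63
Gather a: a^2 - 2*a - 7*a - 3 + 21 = a^2 - 9*a + 18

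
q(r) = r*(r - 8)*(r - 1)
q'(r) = r*(r - 8) + r*(r - 1) + (r - 8)*(r - 1) = 3*r^2 - 18*r + 8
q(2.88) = -27.72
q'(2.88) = -18.96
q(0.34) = 1.72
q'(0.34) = 2.23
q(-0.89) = -14.95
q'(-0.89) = 26.40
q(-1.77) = -47.90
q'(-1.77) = 49.26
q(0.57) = 1.82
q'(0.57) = -1.29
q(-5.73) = -529.47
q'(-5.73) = 209.64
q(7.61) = -19.62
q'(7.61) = 44.76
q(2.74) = -25.08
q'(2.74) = -18.80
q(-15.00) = -5520.00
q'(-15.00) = 953.00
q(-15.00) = -5520.00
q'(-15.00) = 953.00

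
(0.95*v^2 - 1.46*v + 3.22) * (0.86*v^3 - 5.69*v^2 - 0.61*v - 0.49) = 0.817*v^5 - 6.6611*v^4 + 10.4971*v^3 - 17.8967*v^2 - 1.2488*v - 1.5778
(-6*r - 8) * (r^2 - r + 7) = -6*r^3 - 2*r^2 - 34*r - 56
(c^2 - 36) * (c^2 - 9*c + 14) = c^4 - 9*c^3 - 22*c^2 + 324*c - 504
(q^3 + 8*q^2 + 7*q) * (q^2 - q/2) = q^5 + 15*q^4/2 + 3*q^3 - 7*q^2/2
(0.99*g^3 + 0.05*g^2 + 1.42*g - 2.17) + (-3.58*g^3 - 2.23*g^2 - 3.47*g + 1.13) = -2.59*g^3 - 2.18*g^2 - 2.05*g - 1.04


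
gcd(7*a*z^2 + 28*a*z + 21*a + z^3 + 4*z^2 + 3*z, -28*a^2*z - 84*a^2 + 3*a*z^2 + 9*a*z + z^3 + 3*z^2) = 7*a*z + 21*a + z^2 + 3*z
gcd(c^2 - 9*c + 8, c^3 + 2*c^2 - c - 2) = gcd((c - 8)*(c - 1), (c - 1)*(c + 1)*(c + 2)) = c - 1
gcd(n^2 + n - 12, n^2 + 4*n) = n + 4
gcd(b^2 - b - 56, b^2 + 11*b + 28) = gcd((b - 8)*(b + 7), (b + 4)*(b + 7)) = b + 7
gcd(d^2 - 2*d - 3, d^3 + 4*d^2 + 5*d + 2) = d + 1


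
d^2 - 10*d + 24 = (d - 6)*(d - 4)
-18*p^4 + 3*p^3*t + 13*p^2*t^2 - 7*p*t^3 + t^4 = (-3*p + t)^2*(-2*p + t)*(p + t)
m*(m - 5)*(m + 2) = m^3 - 3*m^2 - 10*m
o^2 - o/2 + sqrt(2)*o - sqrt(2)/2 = (o - 1/2)*(o + sqrt(2))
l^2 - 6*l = l*(l - 6)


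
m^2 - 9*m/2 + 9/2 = (m - 3)*(m - 3/2)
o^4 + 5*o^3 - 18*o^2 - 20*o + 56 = (o - 2)^2*(o + 2)*(o + 7)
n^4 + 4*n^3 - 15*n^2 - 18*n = n*(n - 3)*(n + 1)*(n + 6)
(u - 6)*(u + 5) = u^2 - u - 30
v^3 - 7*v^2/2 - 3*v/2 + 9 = (v - 3)*(v - 2)*(v + 3/2)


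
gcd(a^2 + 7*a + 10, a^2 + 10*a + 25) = a + 5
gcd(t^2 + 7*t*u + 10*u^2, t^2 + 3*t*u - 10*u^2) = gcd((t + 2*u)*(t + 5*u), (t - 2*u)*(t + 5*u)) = t + 5*u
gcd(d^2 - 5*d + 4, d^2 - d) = d - 1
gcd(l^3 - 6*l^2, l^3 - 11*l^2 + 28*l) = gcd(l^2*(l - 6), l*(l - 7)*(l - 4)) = l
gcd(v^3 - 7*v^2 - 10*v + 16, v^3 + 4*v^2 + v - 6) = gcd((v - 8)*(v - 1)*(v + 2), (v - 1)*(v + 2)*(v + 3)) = v^2 + v - 2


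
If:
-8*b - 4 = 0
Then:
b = -1/2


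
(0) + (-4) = -4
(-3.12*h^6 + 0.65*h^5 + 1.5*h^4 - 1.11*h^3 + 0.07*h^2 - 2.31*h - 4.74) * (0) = 0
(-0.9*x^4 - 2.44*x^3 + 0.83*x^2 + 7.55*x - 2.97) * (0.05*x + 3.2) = -0.045*x^5 - 3.002*x^4 - 7.7665*x^3 + 3.0335*x^2 + 24.0115*x - 9.504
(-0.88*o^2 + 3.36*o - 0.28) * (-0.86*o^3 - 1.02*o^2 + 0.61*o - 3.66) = 0.7568*o^5 - 1.992*o^4 - 3.7232*o^3 + 5.556*o^2 - 12.4684*o + 1.0248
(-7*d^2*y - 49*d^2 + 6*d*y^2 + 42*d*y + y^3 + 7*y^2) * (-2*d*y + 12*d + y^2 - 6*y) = 14*d^3*y^2 + 14*d^3*y - 588*d^3 - 19*d^2*y^3 - 19*d^2*y^2 + 798*d^2*y + 4*d*y^4 + 4*d*y^3 - 168*d*y^2 + y^5 + y^4 - 42*y^3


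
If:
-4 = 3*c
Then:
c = -4/3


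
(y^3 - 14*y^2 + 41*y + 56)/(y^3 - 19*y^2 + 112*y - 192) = (y^2 - 6*y - 7)/(y^2 - 11*y + 24)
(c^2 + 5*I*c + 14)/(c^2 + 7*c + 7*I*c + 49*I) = (c - 2*I)/(c + 7)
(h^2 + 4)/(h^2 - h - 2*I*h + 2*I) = (h + 2*I)/(h - 1)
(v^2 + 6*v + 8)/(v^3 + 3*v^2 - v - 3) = (v^2 + 6*v + 8)/(v^3 + 3*v^2 - v - 3)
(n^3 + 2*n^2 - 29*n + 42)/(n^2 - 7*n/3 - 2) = 3*(n^2 + 5*n - 14)/(3*n + 2)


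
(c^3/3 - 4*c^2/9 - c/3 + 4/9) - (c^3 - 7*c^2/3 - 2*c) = -2*c^3/3 + 17*c^2/9 + 5*c/3 + 4/9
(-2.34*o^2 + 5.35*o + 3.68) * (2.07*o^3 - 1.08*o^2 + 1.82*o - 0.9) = -4.8438*o^5 + 13.6017*o^4 - 2.4192*o^3 + 7.8686*o^2 + 1.8826*o - 3.312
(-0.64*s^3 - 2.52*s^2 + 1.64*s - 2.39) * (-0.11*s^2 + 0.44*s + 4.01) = 0.0704*s^5 - 0.00440000000000002*s^4 - 3.8556*s^3 - 9.1207*s^2 + 5.5248*s - 9.5839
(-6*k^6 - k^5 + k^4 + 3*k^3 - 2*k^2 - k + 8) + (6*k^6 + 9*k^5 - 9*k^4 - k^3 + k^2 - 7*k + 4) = 8*k^5 - 8*k^4 + 2*k^3 - k^2 - 8*k + 12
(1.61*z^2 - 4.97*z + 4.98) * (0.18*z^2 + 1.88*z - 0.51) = 0.2898*z^4 + 2.1322*z^3 - 9.2683*z^2 + 11.8971*z - 2.5398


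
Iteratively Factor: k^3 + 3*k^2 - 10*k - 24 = (k + 2)*(k^2 + k - 12) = (k - 3)*(k + 2)*(k + 4)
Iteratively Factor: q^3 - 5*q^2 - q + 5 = (q - 1)*(q^2 - 4*q - 5) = (q - 1)*(q + 1)*(q - 5)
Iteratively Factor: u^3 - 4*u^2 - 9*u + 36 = (u + 3)*(u^2 - 7*u + 12) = (u - 3)*(u + 3)*(u - 4)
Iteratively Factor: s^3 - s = (s + 1)*(s^2 - s) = (s - 1)*(s + 1)*(s)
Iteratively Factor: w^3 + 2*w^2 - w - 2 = (w - 1)*(w^2 + 3*w + 2) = (w - 1)*(w + 1)*(w + 2)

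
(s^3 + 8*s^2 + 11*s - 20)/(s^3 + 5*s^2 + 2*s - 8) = (s + 5)/(s + 2)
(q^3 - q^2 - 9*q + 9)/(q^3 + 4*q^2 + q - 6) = (q - 3)/(q + 2)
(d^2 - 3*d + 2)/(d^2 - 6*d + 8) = (d - 1)/(d - 4)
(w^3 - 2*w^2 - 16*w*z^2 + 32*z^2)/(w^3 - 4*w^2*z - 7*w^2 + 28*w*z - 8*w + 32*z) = (w^2 + 4*w*z - 2*w - 8*z)/(w^2 - 7*w - 8)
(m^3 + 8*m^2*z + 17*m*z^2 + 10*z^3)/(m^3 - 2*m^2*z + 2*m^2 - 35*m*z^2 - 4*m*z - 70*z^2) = (-m^2 - 3*m*z - 2*z^2)/(-m^2 + 7*m*z - 2*m + 14*z)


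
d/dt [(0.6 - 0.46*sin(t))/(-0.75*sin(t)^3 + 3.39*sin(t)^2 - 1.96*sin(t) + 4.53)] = (-0.69*sin(t)^3 + 2.9094*sin(t)^2 - 4.068*sin(t) - 0.9078)*cos(t)/(0.5625*sin(t)^6 - 5.085*sin(t)^5 + 14.4321*sin(t)^4 - 20.0838*sin(t)^3 + 34.555*sin(t)^2 - 17.7576*sin(t) + 20.5209)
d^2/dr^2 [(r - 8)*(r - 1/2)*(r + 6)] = 6*r - 5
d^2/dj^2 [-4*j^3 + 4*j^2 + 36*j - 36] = 8 - 24*j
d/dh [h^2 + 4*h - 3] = 2*h + 4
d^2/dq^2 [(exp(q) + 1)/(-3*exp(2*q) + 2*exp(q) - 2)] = (-9*exp(4*q) - 42*exp(3*q) + 54*exp(2*q) + 16*exp(q) - 8)*exp(q)/(27*exp(6*q) - 54*exp(5*q) + 90*exp(4*q) - 80*exp(3*q) + 60*exp(2*q) - 24*exp(q) + 8)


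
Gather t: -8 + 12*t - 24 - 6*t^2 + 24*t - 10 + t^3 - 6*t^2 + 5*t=t^3 - 12*t^2 + 41*t - 42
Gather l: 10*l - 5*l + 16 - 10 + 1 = 5*l + 7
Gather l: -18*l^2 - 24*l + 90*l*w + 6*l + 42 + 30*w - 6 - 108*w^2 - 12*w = -18*l^2 + l*(90*w - 18) - 108*w^2 + 18*w + 36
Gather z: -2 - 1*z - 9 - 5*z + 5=-6*z - 6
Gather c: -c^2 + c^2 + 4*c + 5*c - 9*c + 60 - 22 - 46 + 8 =0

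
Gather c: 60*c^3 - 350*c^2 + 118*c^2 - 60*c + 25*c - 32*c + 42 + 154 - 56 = 60*c^3 - 232*c^2 - 67*c + 140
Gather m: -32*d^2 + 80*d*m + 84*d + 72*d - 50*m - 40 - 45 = -32*d^2 + 156*d + m*(80*d - 50) - 85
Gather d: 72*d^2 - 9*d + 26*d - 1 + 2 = 72*d^2 + 17*d + 1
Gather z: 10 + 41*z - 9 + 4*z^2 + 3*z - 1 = 4*z^2 + 44*z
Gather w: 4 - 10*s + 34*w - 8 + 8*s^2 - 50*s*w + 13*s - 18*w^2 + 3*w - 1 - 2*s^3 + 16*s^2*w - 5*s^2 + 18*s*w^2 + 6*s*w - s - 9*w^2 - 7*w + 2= -2*s^3 + 3*s^2 + 2*s + w^2*(18*s - 27) + w*(16*s^2 - 44*s + 30) - 3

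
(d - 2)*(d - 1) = d^2 - 3*d + 2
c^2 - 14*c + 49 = (c - 7)^2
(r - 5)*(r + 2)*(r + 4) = r^3 + r^2 - 22*r - 40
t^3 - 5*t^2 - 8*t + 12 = (t - 6)*(t - 1)*(t + 2)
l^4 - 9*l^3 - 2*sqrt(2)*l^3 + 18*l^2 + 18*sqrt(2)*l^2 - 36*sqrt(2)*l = l*(l - 6)*(l - 3)*(l - 2*sqrt(2))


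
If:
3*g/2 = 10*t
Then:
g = 20*t/3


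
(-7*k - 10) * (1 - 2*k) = 14*k^2 + 13*k - 10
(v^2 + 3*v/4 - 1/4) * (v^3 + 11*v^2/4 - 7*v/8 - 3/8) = v^5 + 7*v^4/2 + 15*v^3/16 - 55*v^2/32 - v/16 + 3/32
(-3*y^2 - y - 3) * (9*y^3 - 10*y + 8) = -27*y^5 - 9*y^4 + 3*y^3 - 14*y^2 + 22*y - 24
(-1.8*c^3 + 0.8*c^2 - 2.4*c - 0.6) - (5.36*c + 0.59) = -1.8*c^3 + 0.8*c^2 - 7.76*c - 1.19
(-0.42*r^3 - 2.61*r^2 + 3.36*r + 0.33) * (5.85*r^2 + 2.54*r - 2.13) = -2.457*r^5 - 16.3353*r^4 + 13.9212*r^3 + 16.0242*r^2 - 6.3186*r - 0.7029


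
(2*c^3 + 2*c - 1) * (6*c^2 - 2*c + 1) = 12*c^5 - 4*c^4 + 14*c^3 - 10*c^2 + 4*c - 1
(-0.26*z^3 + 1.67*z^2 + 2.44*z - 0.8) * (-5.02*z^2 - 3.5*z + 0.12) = 1.3052*z^5 - 7.4734*z^4 - 18.125*z^3 - 4.3236*z^2 + 3.0928*z - 0.096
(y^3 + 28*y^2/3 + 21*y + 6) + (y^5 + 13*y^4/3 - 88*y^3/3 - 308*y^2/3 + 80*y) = y^5 + 13*y^4/3 - 85*y^3/3 - 280*y^2/3 + 101*y + 6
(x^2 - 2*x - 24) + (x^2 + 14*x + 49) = 2*x^2 + 12*x + 25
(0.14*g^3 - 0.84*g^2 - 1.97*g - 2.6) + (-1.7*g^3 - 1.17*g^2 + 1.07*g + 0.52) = -1.56*g^3 - 2.01*g^2 - 0.9*g - 2.08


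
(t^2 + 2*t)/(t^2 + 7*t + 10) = t/(t + 5)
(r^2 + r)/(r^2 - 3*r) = (r + 1)/(r - 3)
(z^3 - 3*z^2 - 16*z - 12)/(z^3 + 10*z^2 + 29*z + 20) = (z^2 - 4*z - 12)/(z^2 + 9*z + 20)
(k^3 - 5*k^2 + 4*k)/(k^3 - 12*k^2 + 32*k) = (k - 1)/(k - 8)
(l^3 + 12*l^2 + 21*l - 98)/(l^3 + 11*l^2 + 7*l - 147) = (l - 2)/(l - 3)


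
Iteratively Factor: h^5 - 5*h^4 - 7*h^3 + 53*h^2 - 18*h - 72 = (h - 4)*(h^4 - h^3 - 11*h^2 + 9*h + 18) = (h - 4)*(h + 3)*(h^3 - 4*h^2 + h + 6) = (h - 4)*(h + 1)*(h + 3)*(h^2 - 5*h + 6) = (h - 4)*(h - 2)*(h + 1)*(h + 3)*(h - 3)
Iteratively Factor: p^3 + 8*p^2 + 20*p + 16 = (p + 2)*(p^2 + 6*p + 8) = (p + 2)*(p + 4)*(p + 2)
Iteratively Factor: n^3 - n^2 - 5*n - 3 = (n - 3)*(n^2 + 2*n + 1) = (n - 3)*(n + 1)*(n + 1)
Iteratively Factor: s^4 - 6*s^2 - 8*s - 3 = (s + 1)*(s^3 - s^2 - 5*s - 3) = (s + 1)^2*(s^2 - 2*s - 3) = (s - 3)*(s + 1)^2*(s + 1)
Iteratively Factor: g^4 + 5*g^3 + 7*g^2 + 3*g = (g + 1)*(g^3 + 4*g^2 + 3*g) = (g + 1)^2*(g^2 + 3*g) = g*(g + 1)^2*(g + 3)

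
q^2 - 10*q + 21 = (q - 7)*(q - 3)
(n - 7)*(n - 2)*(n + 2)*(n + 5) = n^4 - 2*n^3 - 39*n^2 + 8*n + 140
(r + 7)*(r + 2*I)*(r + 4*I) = r^3 + 7*r^2 + 6*I*r^2 - 8*r + 42*I*r - 56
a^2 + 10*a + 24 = (a + 4)*(a + 6)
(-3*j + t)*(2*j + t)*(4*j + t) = -24*j^3 - 10*j^2*t + 3*j*t^2 + t^3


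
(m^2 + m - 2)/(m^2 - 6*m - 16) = (m - 1)/(m - 8)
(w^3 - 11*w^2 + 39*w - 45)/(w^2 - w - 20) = (w^2 - 6*w + 9)/(w + 4)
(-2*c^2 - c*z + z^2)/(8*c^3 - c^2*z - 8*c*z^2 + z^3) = (-2*c + z)/(8*c^2 - 9*c*z + z^2)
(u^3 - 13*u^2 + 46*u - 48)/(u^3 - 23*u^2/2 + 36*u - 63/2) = 2*(u^2 - 10*u + 16)/(2*u^2 - 17*u + 21)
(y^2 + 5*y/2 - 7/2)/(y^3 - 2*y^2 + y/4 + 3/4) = 2*(2*y + 7)/(4*y^2 - 4*y - 3)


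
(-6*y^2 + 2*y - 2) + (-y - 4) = -6*y^2 + y - 6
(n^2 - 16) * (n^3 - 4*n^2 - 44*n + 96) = n^5 - 4*n^4 - 60*n^3 + 160*n^2 + 704*n - 1536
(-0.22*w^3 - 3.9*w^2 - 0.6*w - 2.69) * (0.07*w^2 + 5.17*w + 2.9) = -0.0154*w^5 - 1.4104*w^4 - 20.843*w^3 - 14.6003*w^2 - 15.6473*w - 7.801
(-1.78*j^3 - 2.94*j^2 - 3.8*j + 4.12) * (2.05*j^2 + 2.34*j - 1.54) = -3.649*j^5 - 10.1922*j^4 - 11.9284*j^3 + 4.0816*j^2 + 15.4928*j - 6.3448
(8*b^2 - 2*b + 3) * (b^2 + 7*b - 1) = 8*b^4 + 54*b^3 - 19*b^2 + 23*b - 3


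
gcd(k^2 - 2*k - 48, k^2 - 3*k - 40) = k - 8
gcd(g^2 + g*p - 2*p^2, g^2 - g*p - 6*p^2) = g + 2*p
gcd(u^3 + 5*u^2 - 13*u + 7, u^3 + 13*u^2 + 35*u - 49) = u^2 + 6*u - 7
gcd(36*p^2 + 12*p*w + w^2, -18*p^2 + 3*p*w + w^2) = 6*p + w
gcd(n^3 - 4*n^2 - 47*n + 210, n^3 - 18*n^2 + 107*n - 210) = n^2 - 11*n + 30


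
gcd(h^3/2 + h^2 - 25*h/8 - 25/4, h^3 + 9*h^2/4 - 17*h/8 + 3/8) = 1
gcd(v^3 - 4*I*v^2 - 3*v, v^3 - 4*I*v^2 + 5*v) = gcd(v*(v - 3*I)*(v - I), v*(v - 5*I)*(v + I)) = v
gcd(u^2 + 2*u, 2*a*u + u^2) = u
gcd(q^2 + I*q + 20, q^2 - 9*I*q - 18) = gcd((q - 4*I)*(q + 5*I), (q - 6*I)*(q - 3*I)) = 1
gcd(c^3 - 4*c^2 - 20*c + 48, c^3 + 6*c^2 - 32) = c^2 + 2*c - 8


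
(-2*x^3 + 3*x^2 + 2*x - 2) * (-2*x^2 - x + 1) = 4*x^5 - 4*x^4 - 9*x^3 + 5*x^2 + 4*x - 2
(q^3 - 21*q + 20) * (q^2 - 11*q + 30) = q^5 - 11*q^4 + 9*q^3 + 251*q^2 - 850*q + 600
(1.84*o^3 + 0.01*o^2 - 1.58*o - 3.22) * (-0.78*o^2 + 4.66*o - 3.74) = -1.4352*o^5 + 8.5666*o^4 - 5.6026*o^3 - 4.8886*o^2 - 9.096*o + 12.0428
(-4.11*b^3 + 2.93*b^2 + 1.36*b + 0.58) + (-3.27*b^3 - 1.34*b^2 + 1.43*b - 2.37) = -7.38*b^3 + 1.59*b^2 + 2.79*b - 1.79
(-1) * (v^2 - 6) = 6 - v^2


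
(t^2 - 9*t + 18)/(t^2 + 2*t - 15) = (t - 6)/(t + 5)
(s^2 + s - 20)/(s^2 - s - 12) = (s + 5)/(s + 3)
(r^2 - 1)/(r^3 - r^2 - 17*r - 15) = (r - 1)/(r^2 - 2*r - 15)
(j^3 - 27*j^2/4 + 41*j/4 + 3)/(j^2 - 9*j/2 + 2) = (4*j^2 - 11*j - 3)/(2*(2*j - 1))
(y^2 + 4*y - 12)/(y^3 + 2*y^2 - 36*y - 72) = (y - 2)/(y^2 - 4*y - 12)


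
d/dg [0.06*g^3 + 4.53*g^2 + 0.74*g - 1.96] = 0.18*g^2 + 9.06*g + 0.74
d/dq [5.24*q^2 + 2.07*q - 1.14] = 10.48*q + 2.07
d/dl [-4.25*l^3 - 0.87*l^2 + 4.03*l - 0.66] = -12.75*l^2 - 1.74*l + 4.03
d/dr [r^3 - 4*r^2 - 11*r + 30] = 3*r^2 - 8*r - 11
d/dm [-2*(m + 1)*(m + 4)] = -4*m - 10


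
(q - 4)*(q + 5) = q^2 + q - 20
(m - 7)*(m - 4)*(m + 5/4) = m^3 - 39*m^2/4 + 57*m/4 + 35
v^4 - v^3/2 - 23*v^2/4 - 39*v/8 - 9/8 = (v - 3)*(v + 1/2)^2*(v + 3/2)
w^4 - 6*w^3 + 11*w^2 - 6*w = w*(w - 3)*(w - 2)*(w - 1)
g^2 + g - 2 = (g - 1)*(g + 2)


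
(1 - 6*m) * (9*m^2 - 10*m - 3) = -54*m^3 + 69*m^2 + 8*m - 3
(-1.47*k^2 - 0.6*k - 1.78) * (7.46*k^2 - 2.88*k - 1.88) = -10.9662*k^4 - 0.2424*k^3 - 8.7872*k^2 + 6.2544*k + 3.3464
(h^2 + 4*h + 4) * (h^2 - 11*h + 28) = h^4 - 7*h^3 - 12*h^2 + 68*h + 112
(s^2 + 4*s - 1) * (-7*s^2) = -7*s^4 - 28*s^3 + 7*s^2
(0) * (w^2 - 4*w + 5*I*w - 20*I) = 0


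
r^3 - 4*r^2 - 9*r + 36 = (r - 4)*(r - 3)*(r + 3)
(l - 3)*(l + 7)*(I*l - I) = I*l^3 + 3*I*l^2 - 25*I*l + 21*I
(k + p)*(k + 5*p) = k^2 + 6*k*p + 5*p^2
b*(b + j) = b^2 + b*j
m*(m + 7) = m^2 + 7*m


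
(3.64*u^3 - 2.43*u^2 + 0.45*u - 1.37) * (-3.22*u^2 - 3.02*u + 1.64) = -11.7208*u^5 - 3.1682*u^4 + 11.8592*u^3 - 0.932799999999999*u^2 + 4.8754*u - 2.2468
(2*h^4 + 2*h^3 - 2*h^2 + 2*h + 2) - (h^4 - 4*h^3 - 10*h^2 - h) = h^4 + 6*h^3 + 8*h^2 + 3*h + 2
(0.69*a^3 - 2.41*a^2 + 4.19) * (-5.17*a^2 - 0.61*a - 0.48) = -3.5673*a^5 + 12.0388*a^4 + 1.1389*a^3 - 20.5055*a^2 - 2.5559*a - 2.0112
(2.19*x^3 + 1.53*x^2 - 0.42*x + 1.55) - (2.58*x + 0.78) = 2.19*x^3 + 1.53*x^2 - 3.0*x + 0.77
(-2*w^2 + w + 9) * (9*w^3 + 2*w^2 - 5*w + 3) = -18*w^5 + 5*w^4 + 93*w^3 + 7*w^2 - 42*w + 27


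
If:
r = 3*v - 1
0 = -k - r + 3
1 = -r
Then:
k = 4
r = -1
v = 0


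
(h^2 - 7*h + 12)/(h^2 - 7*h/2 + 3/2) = 2*(h - 4)/(2*h - 1)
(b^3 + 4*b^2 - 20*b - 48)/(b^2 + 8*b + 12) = b - 4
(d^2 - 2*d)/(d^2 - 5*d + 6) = d/(d - 3)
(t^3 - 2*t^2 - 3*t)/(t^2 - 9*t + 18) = t*(t + 1)/(t - 6)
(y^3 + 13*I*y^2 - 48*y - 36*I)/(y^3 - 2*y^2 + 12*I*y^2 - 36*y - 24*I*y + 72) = (y + I)/(y - 2)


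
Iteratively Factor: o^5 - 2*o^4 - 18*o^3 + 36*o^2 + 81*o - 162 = (o + 3)*(o^4 - 5*o^3 - 3*o^2 + 45*o - 54) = (o - 3)*(o + 3)*(o^3 - 2*o^2 - 9*o + 18) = (o - 3)*(o - 2)*(o + 3)*(o^2 - 9) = (o - 3)^2*(o - 2)*(o + 3)*(o + 3)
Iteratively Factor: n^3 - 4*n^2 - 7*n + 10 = (n + 2)*(n^2 - 6*n + 5) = (n - 5)*(n + 2)*(n - 1)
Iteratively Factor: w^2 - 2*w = (w)*(w - 2)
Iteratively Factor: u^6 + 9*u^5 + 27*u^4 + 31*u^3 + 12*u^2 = (u)*(u^5 + 9*u^4 + 27*u^3 + 31*u^2 + 12*u) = u*(u + 3)*(u^4 + 6*u^3 + 9*u^2 + 4*u) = u*(u + 3)*(u + 4)*(u^3 + 2*u^2 + u) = u*(u + 1)*(u + 3)*(u + 4)*(u^2 + u) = u^2*(u + 1)*(u + 3)*(u + 4)*(u + 1)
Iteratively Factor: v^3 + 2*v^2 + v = (v + 1)*(v^2 + v) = v*(v + 1)*(v + 1)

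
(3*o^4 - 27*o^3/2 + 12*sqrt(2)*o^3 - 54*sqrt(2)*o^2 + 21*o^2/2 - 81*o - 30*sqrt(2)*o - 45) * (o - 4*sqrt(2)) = 3*o^5 - 27*o^4/2 - 171*o^3/2 - 72*sqrt(2)*o^2 + 351*o^2 + 195*o + 324*sqrt(2)*o + 180*sqrt(2)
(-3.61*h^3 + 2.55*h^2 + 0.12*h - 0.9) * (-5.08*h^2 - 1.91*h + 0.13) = 18.3388*h^5 - 6.0589*h^4 - 5.9494*h^3 + 4.6743*h^2 + 1.7346*h - 0.117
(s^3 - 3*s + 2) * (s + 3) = s^4 + 3*s^3 - 3*s^2 - 7*s + 6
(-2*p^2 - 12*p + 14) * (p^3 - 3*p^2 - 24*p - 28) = -2*p^5 - 6*p^4 + 98*p^3 + 302*p^2 - 392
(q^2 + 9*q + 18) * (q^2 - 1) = q^4 + 9*q^3 + 17*q^2 - 9*q - 18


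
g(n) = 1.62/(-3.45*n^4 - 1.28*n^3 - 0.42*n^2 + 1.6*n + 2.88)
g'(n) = 1.62*(13.8*n^3 + 3.84*n^2 + 0.84*n - 1.6)/(-3.45*n^4 - 1.28*n^3 - 0.42*n^2 + 1.6*n + 2.88)^2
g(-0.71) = 1.45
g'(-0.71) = -6.79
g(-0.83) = 4.53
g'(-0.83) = -95.74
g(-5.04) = -0.00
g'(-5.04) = -0.00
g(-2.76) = -0.01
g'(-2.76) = -0.01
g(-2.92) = -0.01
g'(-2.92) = -0.01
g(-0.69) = 1.33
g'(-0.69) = -5.36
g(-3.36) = -0.00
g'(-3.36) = -0.00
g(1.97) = -0.03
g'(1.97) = 0.06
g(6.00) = -0.00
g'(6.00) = 0.00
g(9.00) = -0.00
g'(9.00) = 0.00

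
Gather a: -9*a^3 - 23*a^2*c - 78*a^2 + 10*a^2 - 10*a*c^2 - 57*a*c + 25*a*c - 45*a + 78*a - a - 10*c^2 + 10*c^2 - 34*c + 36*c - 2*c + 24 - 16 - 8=-9*a^3 + a^2*(-23*c - 68) + a*(-10*c^2 - 32*c + 32)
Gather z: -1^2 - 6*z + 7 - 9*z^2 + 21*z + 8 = -9*z^2 + 15*z + 14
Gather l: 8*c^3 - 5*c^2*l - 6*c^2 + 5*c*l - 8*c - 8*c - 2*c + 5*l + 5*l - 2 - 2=8*c^3 - 6*c^2 - 18*c + l*(-5*c^2 + 5*c + 10) - 4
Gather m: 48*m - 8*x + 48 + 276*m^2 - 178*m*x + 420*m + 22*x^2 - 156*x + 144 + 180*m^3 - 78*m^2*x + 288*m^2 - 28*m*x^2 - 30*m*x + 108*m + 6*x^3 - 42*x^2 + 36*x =180*m^3 + m^2*(564 - 78*x) + m*(-28*x^2 - 208*x + 576) + 6*x^3 - 20*x^2 - 128*x + 192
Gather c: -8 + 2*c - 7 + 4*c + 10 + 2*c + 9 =8*c + 4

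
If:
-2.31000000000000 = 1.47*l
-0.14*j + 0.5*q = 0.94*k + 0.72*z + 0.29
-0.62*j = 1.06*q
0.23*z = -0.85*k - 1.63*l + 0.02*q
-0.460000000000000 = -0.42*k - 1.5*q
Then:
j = 2.01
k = 5.29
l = -1.57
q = -1.17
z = -8.52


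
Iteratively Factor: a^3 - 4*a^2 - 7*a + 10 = (a - 1)*(a^2 - 3*a - 10) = (a - 1)*(a + 2)*(a - 5)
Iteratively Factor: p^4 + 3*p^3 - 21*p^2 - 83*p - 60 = (p + 3)*(p^3 - 21*p - 20) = (p + 1)*(p + 3)*(p^2 - p - 20) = (p + 1)*(p + 3)*(p + 4)*(p - 5)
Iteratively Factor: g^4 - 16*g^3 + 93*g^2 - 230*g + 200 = (g - 2)*(g^3 - 14*g^2 + 65*g - 100) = (g - 4)*(g - 2)*(g^2 - 10*g + 25) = (g - 5)*(g - 4)*(g - 2)*(g - 5)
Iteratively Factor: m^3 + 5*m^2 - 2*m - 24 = (m + 3)*(m^2 + 2*m - 8) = (m + 3)*(m + 4)*(m - 2)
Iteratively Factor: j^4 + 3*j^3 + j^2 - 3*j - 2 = (j - 1)*(j^3 + 4*j^2 + 5*j + 2) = (j - 1)*(j + 1)*(j^2 + 3*j + 2) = (j - 1)*(j + 1)*(j + 2)*(j + 1)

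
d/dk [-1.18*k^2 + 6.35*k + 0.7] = 6.35 - 2.36*k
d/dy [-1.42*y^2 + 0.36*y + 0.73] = 0.36 - 2.84*y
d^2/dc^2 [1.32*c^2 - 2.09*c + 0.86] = 2.64000000000000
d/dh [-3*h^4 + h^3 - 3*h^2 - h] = -12*h^3 + 3*h^2 - 6*h - 1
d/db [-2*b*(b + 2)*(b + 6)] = -6*b^2 - 32*b - 24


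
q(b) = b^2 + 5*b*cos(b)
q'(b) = -5*b*sin(b) + 2*b + 5*cos(b)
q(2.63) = -4.55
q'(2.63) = -5.54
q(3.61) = -3.07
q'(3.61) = 10.91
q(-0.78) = -2.16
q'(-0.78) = -0.75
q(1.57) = 2.47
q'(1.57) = -4.71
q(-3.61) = 29.14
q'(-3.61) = -3.53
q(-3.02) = 24.11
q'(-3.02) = -12.83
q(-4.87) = 19.89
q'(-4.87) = 15.09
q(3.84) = 0.04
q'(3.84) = 16.20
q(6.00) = 64.81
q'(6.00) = 25.18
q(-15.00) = 281.98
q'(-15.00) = -82.57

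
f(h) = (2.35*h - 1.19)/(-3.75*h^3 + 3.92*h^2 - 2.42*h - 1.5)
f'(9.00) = 0.00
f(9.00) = -0.01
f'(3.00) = 0.05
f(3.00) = -0.08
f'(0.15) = -1.71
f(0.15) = 0.47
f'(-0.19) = -11.96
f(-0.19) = 1.87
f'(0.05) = -2.31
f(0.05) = 0.67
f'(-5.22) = -0.01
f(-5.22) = -0.02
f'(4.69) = 0.01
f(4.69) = -0.03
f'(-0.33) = -644.05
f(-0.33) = 14.06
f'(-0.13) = -6.51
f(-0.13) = 1.35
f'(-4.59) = -0.01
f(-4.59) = -0.03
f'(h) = (2.35*h - 1.19)*(11.25*h^2 - 7.84*h + 2.42)/(-3.75*h^3 + 3.92*h^2 - 2.42*h - 1.5)^2 + 2.35/(-3.75*h^3 + 3.92*h^2 - 2.42*h - 1.5) = (17.625*h^3 - 22.5995*h^2 + 9.3296*h - 6.4048)/(14.0625*h^6 - 29.4*h^5 + 33.5164*h^4 - 7.7228*h^3 - 5.9036*h^2 + 7.26*h + 2.25)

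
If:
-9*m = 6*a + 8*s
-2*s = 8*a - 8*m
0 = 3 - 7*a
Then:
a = 3/7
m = 78/287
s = -180/287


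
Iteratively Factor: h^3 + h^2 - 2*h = (h)*(h^2 + h - 2) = h*(h + 2)*(h - 1)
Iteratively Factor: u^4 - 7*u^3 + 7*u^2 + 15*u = (u)*(u^3 - 7*u^2 + 7*u + 15) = u*(u + 1)*(u^2 - 8*u + 15) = u*(u - 3)*(u + 1)*(u - 5)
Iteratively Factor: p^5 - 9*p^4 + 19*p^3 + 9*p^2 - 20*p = (p - 5)*(p^4 - 4*p^3 - p^2 + 4*p) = p*(p - 5)*(p^3 - 4*p^2 - p + 4) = p*(p - 5)*(p + 1)*(p^2 - 5*p + 4) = p*(p - 5)*(p - 1)*(p + 1)*(p - 4)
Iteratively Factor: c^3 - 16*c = (c + 4)*(c^2 - 4*c) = c*(c + 4)*(c - 4)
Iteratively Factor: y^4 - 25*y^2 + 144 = (y + 3)*(y^3 - 3*y^2 - 16*y + 48) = (y + 3)*(y + 4)*(y^2 - 7*y + 12) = (y - 3)*(y + 3)*(y + 4)*(y - 4)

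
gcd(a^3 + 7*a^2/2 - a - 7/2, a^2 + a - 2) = a - 1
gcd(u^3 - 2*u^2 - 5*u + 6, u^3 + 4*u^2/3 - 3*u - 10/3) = u + 2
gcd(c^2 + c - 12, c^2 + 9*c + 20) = c + 4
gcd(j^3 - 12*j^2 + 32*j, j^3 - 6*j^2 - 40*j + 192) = j^2 - 12*j + 32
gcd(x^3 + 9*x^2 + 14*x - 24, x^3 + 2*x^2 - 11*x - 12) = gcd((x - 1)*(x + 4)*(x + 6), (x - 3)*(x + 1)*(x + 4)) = x + 4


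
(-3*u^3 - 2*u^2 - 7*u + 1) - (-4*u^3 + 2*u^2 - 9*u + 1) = u^3 - 4*u^2 + 2*u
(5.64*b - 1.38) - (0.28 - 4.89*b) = 10.53*b - 1.66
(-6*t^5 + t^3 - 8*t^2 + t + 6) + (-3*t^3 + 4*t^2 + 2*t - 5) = -6*t^5 - 2*t^3 - 4*t^2 + 3*t + 1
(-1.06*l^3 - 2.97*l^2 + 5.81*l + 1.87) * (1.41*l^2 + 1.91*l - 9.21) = -1.4946*l^5 - 6.2123*l^4 + 12.282*l^3 + 41.0875*l^2 - 49.9384*l - 17.2227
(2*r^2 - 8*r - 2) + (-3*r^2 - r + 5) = -r^2 - 9*r + 3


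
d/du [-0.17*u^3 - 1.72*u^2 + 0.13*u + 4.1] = -0.51*u^2 - 3.44*u + 0.13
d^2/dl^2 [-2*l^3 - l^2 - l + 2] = -12*l - 2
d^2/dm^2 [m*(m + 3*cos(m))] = -3*m*cos(m) - 6*sin(m) + 2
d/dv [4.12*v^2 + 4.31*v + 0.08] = 8.24*v + 4.31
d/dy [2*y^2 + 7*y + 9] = 4*y + 7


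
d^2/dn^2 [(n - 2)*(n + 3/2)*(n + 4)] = 6*n + 7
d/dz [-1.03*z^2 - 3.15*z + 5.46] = -2.06*z - 3.15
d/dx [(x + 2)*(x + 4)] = 2*x + 6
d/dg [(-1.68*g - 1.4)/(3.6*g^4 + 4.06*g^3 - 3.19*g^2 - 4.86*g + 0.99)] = (18.144*g^4 + 33.8016*g^3 + 11.6928*g^2 - 8.932*g - 8.4672)/(12.96*g^8 + 29.232*g^7 - 6.4844*g^6 - 60.8948*g^5 - 22.1591*g^4 + 39.0456*g^3 + 17.3034*g^2 - 9.6228*g + 0.9801)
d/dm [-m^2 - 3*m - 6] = -2*m - 3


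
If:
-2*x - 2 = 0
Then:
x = -1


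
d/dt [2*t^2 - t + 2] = 4*t - 1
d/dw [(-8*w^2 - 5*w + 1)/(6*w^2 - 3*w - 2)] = (54*w^2 + 20*w + 13)/(36*w^4 - 36*w^3 - 15*w^2 + 12*w + 4)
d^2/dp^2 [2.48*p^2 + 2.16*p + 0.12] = 4.96000000000000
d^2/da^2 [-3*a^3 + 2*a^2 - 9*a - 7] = 4 - 18*a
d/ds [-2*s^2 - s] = -4*s - 1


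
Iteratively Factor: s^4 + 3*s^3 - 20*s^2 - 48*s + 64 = (s + 4)*(s^3 - s^2 - 16*s + 16) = (s - 4)*(s + 4)*(s^2 + 3*s - 4) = (s - 4)*(s + 4)^2*(s - 1)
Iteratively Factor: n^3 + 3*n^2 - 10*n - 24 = (n - 3)*(n^2 + 6*n + 8) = (n - 3)*(n + 2)*(n + 4)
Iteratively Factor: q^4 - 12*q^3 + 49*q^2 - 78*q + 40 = (q - 4)*(q^3 - 8*q^2 + 17*q - 10) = (q - 5)*(q - 4)*(q^2 - 3*q + 2) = (q - 5)*(q - 4)*(q - 2)*(q - 1)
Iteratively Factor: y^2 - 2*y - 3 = (y + 1)*(y - 3)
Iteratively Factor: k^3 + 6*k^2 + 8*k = (k)*(k^2 + 6*k + 8) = k*(k + 4)*(k + 2)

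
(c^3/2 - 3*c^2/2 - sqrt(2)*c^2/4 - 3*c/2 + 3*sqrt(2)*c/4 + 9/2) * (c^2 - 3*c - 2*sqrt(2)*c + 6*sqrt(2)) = c^5/2 - 3*c^4 - 5*sqrt(2)*c^4/4 + 4*c^3 + 15*sqrt(2)*c^3/2 - 33*sqrt(2)*c^2/4 + 3*c^2 - 18*sqrt(2)*c - 9*c/2 + 27*sqrt(2)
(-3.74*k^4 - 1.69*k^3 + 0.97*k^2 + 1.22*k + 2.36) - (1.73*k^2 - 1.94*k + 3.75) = -3.74*k^4 - 1.69*k^3 - 0.76*k^2 + 3.16*k - 1.39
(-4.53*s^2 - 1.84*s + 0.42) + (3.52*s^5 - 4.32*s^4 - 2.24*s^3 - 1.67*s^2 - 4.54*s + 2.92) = 3.52*s^5 - 4.32*s^4 - 2.24*s^3 - 6.2*s^2 - 6.38*s + 3.34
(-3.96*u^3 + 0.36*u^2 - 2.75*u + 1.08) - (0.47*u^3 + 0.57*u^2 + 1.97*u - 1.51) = -4.43*u^3 - 0.21*u^2 - 4.72*u + 2.59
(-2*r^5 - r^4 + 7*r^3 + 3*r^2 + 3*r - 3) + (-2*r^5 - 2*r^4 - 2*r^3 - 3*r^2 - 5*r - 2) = -4*r^5 - 3*r^4 + 5*r^3 - 2*r - 5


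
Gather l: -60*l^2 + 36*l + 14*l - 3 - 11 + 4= -60*l^2 + 50*l - 10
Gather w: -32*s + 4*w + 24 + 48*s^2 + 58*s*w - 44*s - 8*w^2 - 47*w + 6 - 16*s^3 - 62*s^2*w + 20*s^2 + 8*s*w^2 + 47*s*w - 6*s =-16*s^3 + 68*s^2 - 82*s + w^2*(8*s - 8) + w*(-62*s^2 + 105*s - 43) + 30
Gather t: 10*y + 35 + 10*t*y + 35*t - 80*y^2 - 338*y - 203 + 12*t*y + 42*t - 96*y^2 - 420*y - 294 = t*(22*y + 77) - 176*y^2 - 748*y - 462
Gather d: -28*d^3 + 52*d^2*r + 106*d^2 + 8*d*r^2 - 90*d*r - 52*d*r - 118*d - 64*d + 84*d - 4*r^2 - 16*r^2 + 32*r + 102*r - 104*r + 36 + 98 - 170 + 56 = -28*d^3 + d^2*(52*r + 106) + d*(8*r^2 - 142*r - 98) - 20*r^2 + 30*r + 20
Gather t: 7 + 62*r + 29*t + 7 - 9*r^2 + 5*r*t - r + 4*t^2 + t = -9*r^2 + 61*r + 4*t^2 + t*(5*r + 30) + 14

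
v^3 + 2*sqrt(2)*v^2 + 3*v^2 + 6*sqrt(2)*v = v*(v + 3)*(v + 2*sqrt(2))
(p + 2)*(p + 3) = p^2 + 5*p + 6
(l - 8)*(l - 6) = l^2 - 14*l + 48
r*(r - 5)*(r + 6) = r^3 + r^2 - 30*r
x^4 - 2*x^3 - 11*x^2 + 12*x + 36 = (x - 3)^2*(x + 2)^2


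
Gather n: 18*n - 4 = 18*n - 4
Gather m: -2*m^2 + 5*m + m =-2*m^2 + 6*m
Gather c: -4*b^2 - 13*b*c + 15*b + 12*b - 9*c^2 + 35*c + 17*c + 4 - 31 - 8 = -4*b^2 + 27*b - 9*c^2 + c*(52 - 13*b) - 35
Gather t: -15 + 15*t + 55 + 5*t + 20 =20*t + 60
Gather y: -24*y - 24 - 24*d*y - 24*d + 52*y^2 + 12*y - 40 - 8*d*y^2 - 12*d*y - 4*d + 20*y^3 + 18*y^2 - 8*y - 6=-28*d + 20*y^3 + y^2*(70 - 8*d) + y*(-36*d - 20) - 70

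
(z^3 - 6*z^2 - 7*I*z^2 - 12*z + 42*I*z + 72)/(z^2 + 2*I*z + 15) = (z^2 + z*(-6 - 4*I) + 24*I)/(z + 5*I)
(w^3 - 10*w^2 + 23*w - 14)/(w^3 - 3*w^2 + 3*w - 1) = (w^2 - 9*w + 14)/(w^2 - 2*w + 1)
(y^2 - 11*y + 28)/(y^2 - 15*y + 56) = (y - 4)/(y - 8)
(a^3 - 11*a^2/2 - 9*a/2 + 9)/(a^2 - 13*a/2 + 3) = (2*a^2 + a - 3)/(2*a - 1)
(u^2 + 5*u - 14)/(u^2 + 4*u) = (u^2 + 5*u - 14)/(u*(u + 4))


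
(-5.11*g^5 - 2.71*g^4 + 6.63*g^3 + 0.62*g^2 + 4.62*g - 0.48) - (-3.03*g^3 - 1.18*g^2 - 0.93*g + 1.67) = -5.11*g^5 - 2.71*g^4 + 9.66*g^3 + 1.8*g^2 + 5.55*g - 2.15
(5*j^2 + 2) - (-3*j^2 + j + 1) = 8*j^2 - j + 1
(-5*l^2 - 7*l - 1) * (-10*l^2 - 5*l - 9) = 50*l^4 + 95*l^3 + 90*l^2 + 68*l + 9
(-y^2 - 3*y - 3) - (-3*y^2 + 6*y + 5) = 2*y^2 - 9*y - 8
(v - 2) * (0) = 0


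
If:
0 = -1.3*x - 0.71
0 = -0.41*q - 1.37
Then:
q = -3.34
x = -0.55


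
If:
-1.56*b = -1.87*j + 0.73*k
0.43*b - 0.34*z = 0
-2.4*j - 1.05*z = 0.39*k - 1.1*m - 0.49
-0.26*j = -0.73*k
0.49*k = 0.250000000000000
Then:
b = 1.48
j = 1.43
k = 0.51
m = 4.65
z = 1.87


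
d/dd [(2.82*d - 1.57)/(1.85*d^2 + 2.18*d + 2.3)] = (-5.217*d^2 + 5.809*d + 9.9086)/(3.4225*d^4 + 8.066*d^3 + 13.2624*d^2 + 10.028*d + 5.29)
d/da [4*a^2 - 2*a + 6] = 8*a - 2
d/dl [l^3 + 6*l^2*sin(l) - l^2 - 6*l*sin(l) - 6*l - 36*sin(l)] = 6*l^2*cos(l) + 3*l^2 + 12*l*sin(l) - 6*l*cos(l) - 2*l - 6*sin(l) - 36*cos(l) - 6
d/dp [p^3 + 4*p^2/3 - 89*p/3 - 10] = 3*p^2 + 8*p/3 - 89/3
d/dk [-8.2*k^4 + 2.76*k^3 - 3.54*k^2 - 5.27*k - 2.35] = -32.8*k^3 + 8.28*k^2 - 7.08*k - 5.27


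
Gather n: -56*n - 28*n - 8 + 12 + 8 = 12 - 84*n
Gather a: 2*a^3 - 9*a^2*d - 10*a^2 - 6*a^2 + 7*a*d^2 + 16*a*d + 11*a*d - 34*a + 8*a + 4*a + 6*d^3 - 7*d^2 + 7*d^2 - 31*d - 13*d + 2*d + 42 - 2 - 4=2*a^3 + a^2*(-9*d - 16) + a*(7*d^2 + 27*d - 22) + 6*d^3 - 42*d + 36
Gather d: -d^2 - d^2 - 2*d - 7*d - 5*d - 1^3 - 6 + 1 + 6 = -2*d^2 - 14*d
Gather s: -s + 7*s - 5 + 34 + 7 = 6*s + 36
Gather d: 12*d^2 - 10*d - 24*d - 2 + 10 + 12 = 12*d^2 - 34*d + 20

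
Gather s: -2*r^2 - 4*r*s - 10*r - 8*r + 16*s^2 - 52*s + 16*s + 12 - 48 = -2*r^2 - 18*r + 16*s^2 + s*(-4*r - 36) - 36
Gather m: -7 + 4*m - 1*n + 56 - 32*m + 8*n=-28*m + 7*n + 49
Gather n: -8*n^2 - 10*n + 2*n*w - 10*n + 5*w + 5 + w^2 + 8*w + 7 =-8*n^2 + n*(2*w - 20) + w^2 + 13*w + 12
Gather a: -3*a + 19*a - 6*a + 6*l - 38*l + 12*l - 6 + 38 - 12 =10*a - 20*l + 20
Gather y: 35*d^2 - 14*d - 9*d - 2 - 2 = 35*d^2 - 23*d - 4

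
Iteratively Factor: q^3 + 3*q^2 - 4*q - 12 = (q + 3)*(q^2 - 4) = (q + 2)*(q + 3)*(q - 2)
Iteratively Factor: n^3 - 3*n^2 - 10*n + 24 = (n - 2)*(n^2 - n - 12) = (n - 2)*(n + 3)*(n - 4)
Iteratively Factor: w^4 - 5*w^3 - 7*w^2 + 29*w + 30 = (w - 5)*(w^3 - 7*w - 6) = (w - 5)*(w - 3)*(w^2 + 3*w + 2) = (w - 5)*(w - 3)*(w + 2)*(w + 1)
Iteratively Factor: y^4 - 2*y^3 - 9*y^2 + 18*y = (y - 2)*(y^3 - 9*y) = (y - 3)*(y - 2)*(y^2 + 3*y) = (y - 3)*(y - 2)*(y + 3)*(y)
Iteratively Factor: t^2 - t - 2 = (t - 2)*(t + 1)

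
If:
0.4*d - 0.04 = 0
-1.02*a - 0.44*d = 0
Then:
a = -0.04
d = 0.10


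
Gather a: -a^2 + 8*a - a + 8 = -a^2 + 7*a + 8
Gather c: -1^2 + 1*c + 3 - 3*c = 2 - 2*c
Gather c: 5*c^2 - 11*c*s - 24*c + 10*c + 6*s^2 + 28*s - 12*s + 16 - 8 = 5*c^2 + c*(-11*s - 14) + 6*s^2 + 16*s + 8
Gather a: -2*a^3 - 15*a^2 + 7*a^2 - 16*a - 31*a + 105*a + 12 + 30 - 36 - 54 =-2*a^3 - 8*a^2 + 58*a - 48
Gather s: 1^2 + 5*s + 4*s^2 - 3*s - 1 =4*s^2 + 2*s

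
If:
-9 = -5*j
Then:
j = 9/5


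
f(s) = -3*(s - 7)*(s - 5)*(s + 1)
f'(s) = -3*(s - 7)*(s - 5) - 3*(s - 7)*(s + 1) - 3*(s - 5)*(s + 1)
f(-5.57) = 1821.58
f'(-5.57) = -715.84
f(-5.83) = 2013.37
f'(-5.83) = -759.68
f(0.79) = -140.39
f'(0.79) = -22.48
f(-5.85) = 2028.60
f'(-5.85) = -763.10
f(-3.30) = 589.88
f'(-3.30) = -384.81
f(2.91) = -100.27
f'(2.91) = 46.85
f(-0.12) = -96.24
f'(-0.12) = -77.05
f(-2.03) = 196.16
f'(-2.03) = -240.07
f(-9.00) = 5376.00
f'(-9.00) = -1392.00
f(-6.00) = 2145.00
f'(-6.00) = -789.00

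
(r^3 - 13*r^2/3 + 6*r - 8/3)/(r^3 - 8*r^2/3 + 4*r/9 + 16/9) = 3*(r - 1)/(3*r + 2)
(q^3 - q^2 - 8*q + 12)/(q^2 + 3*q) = q - 4 + 4/q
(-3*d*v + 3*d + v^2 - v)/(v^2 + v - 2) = (-3*d + v)/(v + 2)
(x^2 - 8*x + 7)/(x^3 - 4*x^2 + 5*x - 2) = (x - 7)/(x^2 - 3*x + 2)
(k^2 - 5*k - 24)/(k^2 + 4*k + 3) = (k - 8)/(k + 1)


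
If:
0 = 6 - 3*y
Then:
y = 2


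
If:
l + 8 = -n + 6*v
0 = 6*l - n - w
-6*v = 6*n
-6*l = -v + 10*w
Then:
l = -24/157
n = -176/157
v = 176/157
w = 32/157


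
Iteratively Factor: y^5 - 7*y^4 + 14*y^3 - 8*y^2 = (y)*(y^4 - 7*y^3 + 14*y^2 - 8*y) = y*(y - 1)*(y^3 - 6*y^2 + 8*y) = y*(y - 2)*(y - 1)*(y^2 - 4*y) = y*(y - 4)*(y - 2)*(y - 1)*(y)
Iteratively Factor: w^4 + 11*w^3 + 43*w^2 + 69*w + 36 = (w + 4)*(w^3 + 7*w^2 + 15*w + 9) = (w + 1)*(w + 4)*(w^2 + 6*w + 9) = (w + 1)*(w + 3)*(w + 4)*(w + 3)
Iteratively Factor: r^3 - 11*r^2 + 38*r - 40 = (r - 2)*(r^2 - 9*r + 20) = (r - 5)*(r - 2)*(r - 4)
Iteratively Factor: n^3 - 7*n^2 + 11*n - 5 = (n - 5)*(n^2 - 2*n + 1) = (n - 5)*(n - 1)*(n - 1)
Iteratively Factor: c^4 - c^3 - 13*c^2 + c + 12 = (c + 3)*(c^3 - 4*c^2 - c + 4) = (c + 1)*(c + 3)*(c^2 - 5*c + 4) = (c - 4)*(c + 1)*(c + 3)*(c - 1)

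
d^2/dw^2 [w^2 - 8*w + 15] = 2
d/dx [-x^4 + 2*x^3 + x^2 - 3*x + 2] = -4*x^3 + 6*x^2 + 2*x - 3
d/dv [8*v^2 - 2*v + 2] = 16*v - 2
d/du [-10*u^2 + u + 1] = 1 - 20*u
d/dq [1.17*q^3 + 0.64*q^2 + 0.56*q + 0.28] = 3.51*q^2 + 1.28*q + 0.56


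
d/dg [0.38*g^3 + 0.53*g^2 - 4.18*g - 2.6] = 1.14*g^2 + 1.06*g - 4.18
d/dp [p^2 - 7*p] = 2*p - 7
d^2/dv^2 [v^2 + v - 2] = 2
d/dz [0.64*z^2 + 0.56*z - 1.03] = 1.28*z + 0.56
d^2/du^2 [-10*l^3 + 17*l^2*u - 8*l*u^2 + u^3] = -16*l + 6*u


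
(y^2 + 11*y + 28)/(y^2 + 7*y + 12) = (y + 7)/(y + 3)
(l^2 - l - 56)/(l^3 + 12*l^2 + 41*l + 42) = (l - 8)/(l^2 + 5*l + 6)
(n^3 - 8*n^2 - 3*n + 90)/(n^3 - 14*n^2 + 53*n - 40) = (n^2 - 3*n - 18)/(n^2 - 9*n + 8)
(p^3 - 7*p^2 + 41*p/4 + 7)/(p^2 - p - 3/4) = (2*p^2 - 15*p + 28)/(2*p - 3)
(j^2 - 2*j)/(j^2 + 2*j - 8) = j/(j + 4)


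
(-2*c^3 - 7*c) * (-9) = 18*c^3 + 63*c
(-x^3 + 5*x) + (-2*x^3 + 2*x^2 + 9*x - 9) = -3*x^3 + 2*x^2 + 14*x - 9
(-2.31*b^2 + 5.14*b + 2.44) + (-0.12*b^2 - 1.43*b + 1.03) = -2.43*b^2 + 3.71*b + 3.47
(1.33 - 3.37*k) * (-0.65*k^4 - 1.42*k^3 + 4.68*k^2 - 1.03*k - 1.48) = 2.1905*k^5 + 3.9209*k^4 - 17.6602*k^3 + 9.6955*k^2 + 3.6177*k - 1.9684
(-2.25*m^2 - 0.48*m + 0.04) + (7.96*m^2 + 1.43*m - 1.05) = 5.71*m^2 + 0.95*m - 1.01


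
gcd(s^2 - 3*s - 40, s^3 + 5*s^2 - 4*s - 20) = s + 5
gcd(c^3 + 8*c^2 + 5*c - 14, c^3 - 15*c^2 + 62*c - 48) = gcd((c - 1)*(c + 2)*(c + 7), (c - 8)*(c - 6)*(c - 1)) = c - 1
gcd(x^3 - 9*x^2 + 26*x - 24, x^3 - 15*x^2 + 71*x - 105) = x - 3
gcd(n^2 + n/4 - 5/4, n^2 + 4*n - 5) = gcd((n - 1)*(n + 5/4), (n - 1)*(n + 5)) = n - 1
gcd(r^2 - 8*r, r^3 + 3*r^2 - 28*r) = r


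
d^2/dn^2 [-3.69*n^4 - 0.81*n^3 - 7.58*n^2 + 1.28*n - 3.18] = -44.28*n^2 - 4.86*n - 15.16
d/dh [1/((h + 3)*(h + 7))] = 2*(-h - 5)/(h^4 + 20*h^3 + 142*h^2 + 420*h + 441)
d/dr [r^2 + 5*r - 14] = 2*r + 5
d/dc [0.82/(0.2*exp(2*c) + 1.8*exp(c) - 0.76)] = (-0.328*exp(c) - 1.476)*exp(c)/(0.2*exp(2*c) + 1.8*exp(c) - 0.76)^2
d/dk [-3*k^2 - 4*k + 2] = -6*k - 4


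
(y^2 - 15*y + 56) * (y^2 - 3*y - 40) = y^4 - 18*y^3 + 61*y^2 + 432*y - 2240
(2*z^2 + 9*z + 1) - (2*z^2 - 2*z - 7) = 11*z + 8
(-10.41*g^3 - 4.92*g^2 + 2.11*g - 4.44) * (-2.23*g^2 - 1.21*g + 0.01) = 23.2143*g^5 + 23.5677*g^4 + 1.1438*g^3 + 7.2989*g^2 + 5.3935*g - 0.0444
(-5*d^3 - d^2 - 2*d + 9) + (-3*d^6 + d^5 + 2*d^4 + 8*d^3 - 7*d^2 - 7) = -3*d^6 + d^5 + 2*d^4 + 3*d^3 - 8*d^2 - 2*d + 2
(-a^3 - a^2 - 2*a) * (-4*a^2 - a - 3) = 4*a^5 + 5*a^4 + 12*a^3 + 5*a^2 + 6*a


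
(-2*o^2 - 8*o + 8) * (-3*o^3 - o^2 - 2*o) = 6*o^5 + 26*o^4 - 12*o^3 + 8*o^2 - 16*o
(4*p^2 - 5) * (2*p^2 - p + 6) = 8*p^4 - 4*p^3 + 14*p^2 + 5*p - 30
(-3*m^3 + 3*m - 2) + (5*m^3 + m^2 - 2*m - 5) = 2*m^3 + m^2 + m - 7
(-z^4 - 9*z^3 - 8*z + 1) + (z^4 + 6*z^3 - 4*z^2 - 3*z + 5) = -3*z^3 - 4*z^2 - 11*z + 6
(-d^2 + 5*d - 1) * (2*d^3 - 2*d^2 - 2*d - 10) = -2*d^5 + 12*d^4 - 10*d^3 + 2*d^2 - 48*d + 10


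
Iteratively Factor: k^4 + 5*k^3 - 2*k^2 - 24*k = (k - 2)*(k^3 + 7*k^2 + 12*k) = (k - 2)*(k + 4)*(k^2 + 3*k) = (k - 2)*(k + 3)*(k + 4)*(k)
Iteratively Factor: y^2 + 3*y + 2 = (y + 1)*(y + 2)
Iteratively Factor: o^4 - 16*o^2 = (o - 4)*(o^3 + 4*o^2) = o*(o - 4)*(o^2 + 4*o) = o^2*(o - 4)*(o + 4)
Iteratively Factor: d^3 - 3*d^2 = (d - 3)*(d^2) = d*(d - 3)*(d)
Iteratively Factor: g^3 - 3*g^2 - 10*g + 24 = (g - 4)*(g^2 + g - 6) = (g - 4)*(g + 3)*(g - 2)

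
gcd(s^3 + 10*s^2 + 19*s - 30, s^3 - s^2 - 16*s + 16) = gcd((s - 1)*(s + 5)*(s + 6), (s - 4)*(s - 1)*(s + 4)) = s - 1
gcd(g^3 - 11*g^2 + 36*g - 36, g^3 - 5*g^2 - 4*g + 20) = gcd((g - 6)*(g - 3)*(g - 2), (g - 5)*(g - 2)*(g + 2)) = g - 2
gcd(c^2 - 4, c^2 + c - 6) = c - 2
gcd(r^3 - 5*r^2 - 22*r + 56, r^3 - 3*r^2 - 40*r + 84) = r^2 - 9*r + 14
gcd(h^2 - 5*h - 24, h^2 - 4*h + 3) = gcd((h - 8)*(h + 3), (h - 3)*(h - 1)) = 1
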